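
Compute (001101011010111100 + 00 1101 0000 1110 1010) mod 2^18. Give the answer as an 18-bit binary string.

011010011110100110

  001101011010111100
+ 001101000011101010
= 011010011110100110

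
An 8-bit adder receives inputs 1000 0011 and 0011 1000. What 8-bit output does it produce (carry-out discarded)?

10111011

  10000011
+ 00111000
= 10111011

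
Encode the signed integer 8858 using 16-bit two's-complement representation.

8858 is non-negative, so write it directly in 16 bits: 0010001010011010.

0010001010011010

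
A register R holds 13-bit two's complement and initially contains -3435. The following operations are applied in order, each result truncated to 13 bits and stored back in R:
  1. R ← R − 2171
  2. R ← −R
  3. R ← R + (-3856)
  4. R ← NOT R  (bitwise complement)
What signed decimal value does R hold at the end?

Start: R = -3435 = 1001010010101.
R = -3435 − 2171 = -5606; wraps to 2586 = 0101000011010
R = −(2586) = -2586 = 1010111100110
R = -2586 + (-3856) = -6442; wraps to 1750 = 0011011010110
R = NOT 0011011010110 = 1100100101001 = -1751

-1751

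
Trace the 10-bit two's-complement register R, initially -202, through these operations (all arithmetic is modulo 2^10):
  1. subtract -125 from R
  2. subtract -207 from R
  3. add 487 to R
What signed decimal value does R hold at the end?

-407

Start: R = -202 = 1100110110.
R = -202 − (-125) = -77 = 1110110011
R = -77 − (-207) = 130 = 0010000010
R = 130 + 487 = 617; wraps to -407 = 1001101001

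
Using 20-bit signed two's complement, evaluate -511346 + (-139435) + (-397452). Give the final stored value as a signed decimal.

343

-511346 + (-139435) = -650781 → wraps to 397795 (01100001000111100011)
397795 + (-397452) = 343 (00000000000101010111)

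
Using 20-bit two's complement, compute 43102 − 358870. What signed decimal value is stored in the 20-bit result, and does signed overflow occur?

43102 → 00001010100001011110
358870 → 01010111100111010110
Subtract via negate-and-add: invert 01010111100111010110 + 1 = 10101000011000101010 (i.e. -358870).
  00001010100001011110
+ 10101000011000101010
= 10110010111010001000
Result 10110010111010001000: MSB = 1 → 732808 − 1048576 = -315768.
Addends (after negating the subtrahend) have opposite signs, so signed overflow cannot occur.

-315768; no overflow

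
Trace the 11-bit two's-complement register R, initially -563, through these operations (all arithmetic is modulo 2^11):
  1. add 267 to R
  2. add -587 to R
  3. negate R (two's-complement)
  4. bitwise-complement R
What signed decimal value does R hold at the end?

Start: R = -563 = 10111001101.
R = -563 + 267 = -296 = 11011011000
R = -296 + (-587) = -883 = 10010001101
R = −(-883) = 883 = 01101110011
R = NOT 01101110011 = 10010001100 = -884

-884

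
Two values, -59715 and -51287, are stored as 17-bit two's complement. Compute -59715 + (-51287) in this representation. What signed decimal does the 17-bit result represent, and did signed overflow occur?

20070; overflow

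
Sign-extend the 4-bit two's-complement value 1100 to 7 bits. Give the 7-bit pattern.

1111100

MSB of 1100 is 1; replicate it into the new high bits.
111|1100 → 1111100 (still -4).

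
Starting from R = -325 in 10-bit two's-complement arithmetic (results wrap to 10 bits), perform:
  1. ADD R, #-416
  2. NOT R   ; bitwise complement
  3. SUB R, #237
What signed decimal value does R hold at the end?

Start: R = -325 = 1010111011.
R = -325 + (-416) = -741; wraps to 283 = 0100011011
R = NOT 0100011011 = 1011100100 = -284
R = -284 − 237 = -521; wraps to 503 = 0111110111

503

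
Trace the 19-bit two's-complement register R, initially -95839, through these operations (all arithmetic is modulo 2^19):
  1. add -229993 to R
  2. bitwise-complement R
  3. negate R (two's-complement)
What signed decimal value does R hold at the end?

198457

Start: R = -95839 = 1101000100110100001.
R = -95839 + (-229993) = -325832; wraps to 198456 = 0110000011100111000
R = NOT 0110000011100111000 = 1001111100011000111 = -198457
R = −(-198457) = 198457 = 0110000011100111001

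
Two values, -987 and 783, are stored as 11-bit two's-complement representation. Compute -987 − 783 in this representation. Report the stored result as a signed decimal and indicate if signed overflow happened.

278; overflow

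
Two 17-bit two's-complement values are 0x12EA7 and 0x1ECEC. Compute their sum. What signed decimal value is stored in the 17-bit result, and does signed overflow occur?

0x12EA7 = 10010111010100111 = -53593 (signed)
0x1ECEC = 11110110011101100 = -4884 (signed)
  10010111010100111
+ 11110110011101100
= 10001101110010011  (discard carry-out 1)
Result 10001101110010011: MSB = 1 → 72595 − 131072 = -58477.
Both addends are negative and so is the stored result: no signed overflow.

-58477; no overflow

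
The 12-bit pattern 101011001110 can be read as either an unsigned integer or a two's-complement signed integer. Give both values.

unsigned = 2766, signed = -1330

Unsigned: 101011001110 = 2766.
Signed: MSB=1 → 2766 − 4096 = -1330.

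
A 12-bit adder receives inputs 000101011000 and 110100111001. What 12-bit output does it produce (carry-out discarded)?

111010010001

  000101011000
+ 110100111001
= 111010010001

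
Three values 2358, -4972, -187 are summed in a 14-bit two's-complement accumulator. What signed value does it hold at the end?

-2801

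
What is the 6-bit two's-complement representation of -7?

111001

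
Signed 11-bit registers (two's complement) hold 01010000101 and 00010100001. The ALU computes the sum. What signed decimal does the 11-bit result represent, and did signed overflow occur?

01010000101 = 645 (signed)
00010100001 = 161 (signed)
  01010000101
+ 00010100001
= 01100100110
Result 01100100110: MSB = 0 → value 806.
Both addends are non-negative and so is the stored result: no signed overflow.

806; no overflow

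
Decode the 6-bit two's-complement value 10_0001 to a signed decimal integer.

MSB is 1, so the value is negative.
Invert: 011110. Add 1: 011111 = 31. So the value is −31.

-31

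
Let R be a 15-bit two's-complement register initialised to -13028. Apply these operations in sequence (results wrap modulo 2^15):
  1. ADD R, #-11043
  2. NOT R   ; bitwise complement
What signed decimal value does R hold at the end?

-8698

Start: R = -13028 = 100110100011100.
R = -13028 + (-11043) = -24071; wraps to 8697 = 010000111111001
R = NOT 010000111111001 = 101111000000110 = -8698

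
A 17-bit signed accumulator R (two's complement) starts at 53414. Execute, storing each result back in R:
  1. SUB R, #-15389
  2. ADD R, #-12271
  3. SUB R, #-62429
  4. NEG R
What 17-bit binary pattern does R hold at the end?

00010111101001111

Start: R = 53414 = 01101000010100110.
R = 53414 − (-15389) = 68803; wraps to -62269 = 10000110011000011
R = -62269 + (-12271) = -74540; wraps to 56532 = 01101110011010100
R = 56532 − (-62429) = 118961; wraps to -12111 = 11101000010110001
R = −(-12111) = 12111 = 00010111101001111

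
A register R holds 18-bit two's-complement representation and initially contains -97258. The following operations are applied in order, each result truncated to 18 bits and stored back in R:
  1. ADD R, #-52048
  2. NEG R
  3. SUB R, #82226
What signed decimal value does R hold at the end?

Start: R = -97258 = 101000010000010110.
R = -97258 + (-52048) = -149306; wraps to 112838 = 011011100011000110
R = −(112838) = -112838 = 100100011100111010
R = -112838 − 82226 = -195064; wraps to 67080 = 010000011000001000

67080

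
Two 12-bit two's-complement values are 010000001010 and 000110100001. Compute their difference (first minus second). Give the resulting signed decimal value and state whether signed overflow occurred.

010000001010 = 1034 (signed)
000110100001 = 417 (signed)
Subtract via negate-and-add: invert 000110100001 + 1 = 111001011111 (i.e. -417).
  010000001010
+ 111001011111
= 001001101001  (discard carry-out 1)
Result 001001101001: MSB = 0 → value 617.
Addends (after negating the subtrahend) have opposite signs, so signed overflow cannot occur.

617; no overflow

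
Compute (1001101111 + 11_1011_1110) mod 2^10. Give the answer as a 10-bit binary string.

1000101101

  1001101111
+ 1110111110
= 1000101101  (discard carry-out 1)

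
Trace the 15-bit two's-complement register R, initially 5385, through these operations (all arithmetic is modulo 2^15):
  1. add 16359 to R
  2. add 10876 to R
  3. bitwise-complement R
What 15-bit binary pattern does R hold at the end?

Start: R = 5385 = 001010100001001.
R = 5385 + 16359 = 21744; wraps to -11024 = 101010011110000
R = -11024 + 10876 = -148 = 111111101101100
R = NOT 111111101101100 = 000000010010011 = 147

000000010010011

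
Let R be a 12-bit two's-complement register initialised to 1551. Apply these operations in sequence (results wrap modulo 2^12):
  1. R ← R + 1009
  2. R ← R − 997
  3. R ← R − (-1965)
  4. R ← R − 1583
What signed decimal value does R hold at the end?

1945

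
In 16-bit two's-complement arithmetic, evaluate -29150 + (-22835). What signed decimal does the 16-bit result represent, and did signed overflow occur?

13551; overflow

-29150 → 1000111000100010
-22835 → 1010011011001101
  1000111000100010
+ 1010011011001101
= 0011010011101111  (discard carry-out 1)
Result 0011010011101111: MSB = 0 → value 13551.
Both addends are negative but the stored result is non-negative: signed overflow. The true value -29150 + (-22835) = -51985 lies outside [-32768, 32767].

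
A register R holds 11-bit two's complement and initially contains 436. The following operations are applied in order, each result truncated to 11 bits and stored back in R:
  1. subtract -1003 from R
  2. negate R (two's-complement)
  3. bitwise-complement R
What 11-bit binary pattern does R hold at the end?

Start: R = 436 = 00110110100.
R = 436 − (-1003) = 1439; wraps to -609 = 10110011111
R = −(-609) = 609 = 01001100001
R = NOT 01001100001 = 10110011110 = -610

10110011110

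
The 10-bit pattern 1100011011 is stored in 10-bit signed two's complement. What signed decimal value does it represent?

-229

MSB is 1, so the value is negative.
Unsigned reading: 795. Subtract 2^10 = 1024: 795 − 1024 = -229.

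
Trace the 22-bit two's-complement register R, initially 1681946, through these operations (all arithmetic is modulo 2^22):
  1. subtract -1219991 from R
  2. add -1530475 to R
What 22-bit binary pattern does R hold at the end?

0101001110110101000110

Start: R = 1681946 = 0110011010101000011010.
R = 1681946 − (-1219991) = 2901937; wraps to -1292367 = 1011000100011110110001
R = -1292367 + (-1530475) = -2822842; wraps to 1371462 = 0101001110110101000110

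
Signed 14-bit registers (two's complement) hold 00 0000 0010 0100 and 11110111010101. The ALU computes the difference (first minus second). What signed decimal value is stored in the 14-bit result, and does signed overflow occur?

591; no overflow

00 0000 0010 0100 → 00000000100100 = 36 (signed)
11110111010101 = -555 (signed)
Subtract via negate-and-add: invert 11110111010101 + 1 = 00001000101011 (i.e. 555).
  00000000100100
+ 00001000101011
= 00001001001111
Result 00001001001111: MSB = 0 → value 591.
Both addends (after negating the subtrahend) are non-negative and so is the stored result: no signed overflow.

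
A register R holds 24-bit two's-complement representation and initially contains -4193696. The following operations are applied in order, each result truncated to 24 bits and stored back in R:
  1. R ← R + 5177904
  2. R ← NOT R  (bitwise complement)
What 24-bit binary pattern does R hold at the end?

Start: R = -4193696 = 110000000000001001100000.
R = -4193696 + 5177904 = 984208 = 000011110000010010010000
R = NOT 000011110000010010010000 = 111100001111101101101111 = -984209

111100001111101101101111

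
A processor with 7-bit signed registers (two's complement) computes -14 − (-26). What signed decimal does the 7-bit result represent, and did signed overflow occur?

12; no overflow

-14 → 1110010
-26 → 1100110
Subtract via negate-and-add: invert 1100110 + 1 = 0011010 (i.e. 26).
  1110010
+ 0011010
= 0001100  (discard carry-out 1)
Result 0001100: MSB = 0 → value 12.
Addends (after negating the subtrahend) have opposite signs, so signed overflow cannot occur.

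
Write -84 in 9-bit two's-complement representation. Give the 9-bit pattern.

|-84| = 84 = 001010100 in 9 bits.
Invert the bits: 110101011. Add 1: 110101100.
Check: 110101100 reads as 428 − 512 = -84.

110101100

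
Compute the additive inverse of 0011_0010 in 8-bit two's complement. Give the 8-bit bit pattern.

11001110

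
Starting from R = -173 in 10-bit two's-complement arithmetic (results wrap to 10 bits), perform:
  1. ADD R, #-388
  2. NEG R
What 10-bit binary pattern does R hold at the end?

Start: R = -173 = 1101010011.
R = -173 + (-388) = -561; wraps to 463 = 0111001111
R = −(463) = -463 = 1000110001

1000110001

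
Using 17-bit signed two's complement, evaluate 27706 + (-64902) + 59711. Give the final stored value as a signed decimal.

22515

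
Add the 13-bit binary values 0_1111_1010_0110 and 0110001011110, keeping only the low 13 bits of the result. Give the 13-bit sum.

1110000000100

  0111110100110
+ 0110001011110
= 1110000000100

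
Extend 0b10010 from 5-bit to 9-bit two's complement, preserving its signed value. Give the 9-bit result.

111110010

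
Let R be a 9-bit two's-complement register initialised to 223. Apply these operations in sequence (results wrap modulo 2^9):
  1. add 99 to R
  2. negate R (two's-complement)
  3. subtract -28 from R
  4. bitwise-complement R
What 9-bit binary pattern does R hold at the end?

Start: R = 223 = 011011111.
R = 223 + 99 = 322; wraps to -190 = 101000010
R = −(-190) = 190 = 010111110
R = 190 − (-28) = 218 = 011011010
R = NOT 011011010 = 100100101 = -219

100100101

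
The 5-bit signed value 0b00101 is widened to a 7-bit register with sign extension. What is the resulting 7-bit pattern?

MSB of 00101 is 0; replicate it into the new high bits.
00|00101 → 0000101 (still 5).

0000101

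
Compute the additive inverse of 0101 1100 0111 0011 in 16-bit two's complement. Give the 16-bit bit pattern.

Invert: 1010001110001100. Add 1: 1010001110001101.
Check: 0101110001110011 = 23667, 1010001110001101 = -23667.

1010001110001101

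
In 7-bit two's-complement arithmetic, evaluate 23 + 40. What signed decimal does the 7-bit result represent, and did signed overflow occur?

63; no overflow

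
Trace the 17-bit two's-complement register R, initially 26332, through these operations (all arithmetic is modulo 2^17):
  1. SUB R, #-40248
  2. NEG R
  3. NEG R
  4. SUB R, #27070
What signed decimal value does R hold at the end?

39510

Start: R = 26332 = 00110011011011100.
R = 26332 − (-40248) = 66580; wraps to -64492 = 10000010000010100
R = −(-64492) = 64492 = 01111101111101100
R = −(64492) = -64492 = 10000010000010100
R = -64492 − 27070 = -91562; wraps to 39510 = 01001101001010110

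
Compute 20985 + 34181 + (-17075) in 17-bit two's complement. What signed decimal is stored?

20985 + 34181 = 55166 (01101011101111110)
55166 + (-17075) = 38091 (01001010011001011)

38091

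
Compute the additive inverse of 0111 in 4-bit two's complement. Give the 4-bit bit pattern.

Invert: 1000. Add 1: 1001.
Check: 0111 = 7, 1001 = -7.

1001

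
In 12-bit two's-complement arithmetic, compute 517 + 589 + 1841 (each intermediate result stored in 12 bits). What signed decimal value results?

-1149

517 + 589 = 1106 (010001010010)
1106 + 1841 = 2947 → wraps to -1149 (101110000011)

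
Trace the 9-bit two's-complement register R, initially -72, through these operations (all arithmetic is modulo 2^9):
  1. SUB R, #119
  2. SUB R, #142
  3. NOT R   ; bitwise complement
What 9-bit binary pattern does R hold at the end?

101001100

Start: R = -72 = 110111000.
R = -72 − 119 = -191 = 101000001
R = -191 − 142 = -333; wraps to 179 = 010110011
R = NOT 010110011 = 101001100 = -180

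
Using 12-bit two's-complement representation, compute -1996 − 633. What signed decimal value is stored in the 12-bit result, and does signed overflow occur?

1467; overflow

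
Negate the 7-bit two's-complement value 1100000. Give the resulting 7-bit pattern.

0100000

Invert: 0011111. Add 1: 0100000.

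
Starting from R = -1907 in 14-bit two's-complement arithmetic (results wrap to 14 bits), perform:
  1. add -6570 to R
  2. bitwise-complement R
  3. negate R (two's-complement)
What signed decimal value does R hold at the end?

Start: R = -1907 = 11100010001101.
R = -1907 + (-6570) = -8477; wraps to 7907 = 01111011100011
R = NOT 01111011100011 = 10000100011100 = -7908
R = −(-7908) = 7908 = 01111011100100

7908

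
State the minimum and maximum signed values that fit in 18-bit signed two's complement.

Minimum: −2^17 = -131072.
Maximum: 2^17 − 1 = 131071.

min = -131072, max = 131071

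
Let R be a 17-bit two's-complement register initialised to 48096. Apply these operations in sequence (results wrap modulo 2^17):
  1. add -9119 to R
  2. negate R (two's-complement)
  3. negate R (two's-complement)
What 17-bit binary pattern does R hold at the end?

01001100001000001

Start: R = 48096 = 01011101111100000.
R = 48096 + (-9119) = 38977 = 01001100001000001
R = −(38977) = -38977 = 10110011110111111
R = −(-38977) = 38977 = 01001100001000001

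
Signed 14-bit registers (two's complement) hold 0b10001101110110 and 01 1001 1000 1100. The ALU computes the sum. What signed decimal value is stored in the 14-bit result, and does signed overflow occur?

-766; no overflow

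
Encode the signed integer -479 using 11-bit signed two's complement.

11000100001

|-479| = 479 = 00111011111 in 11 bits.
Invert the bits: 11000100000. Add 1: 11000100001.
Check: 11000100001 reads as 1569 − 2048 = -479.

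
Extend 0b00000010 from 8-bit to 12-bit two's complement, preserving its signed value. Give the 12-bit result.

MSB of 00000010 is 0; replicate it into the new high bits.
0000|00000010 → 000000000010 (still 2).

000000000010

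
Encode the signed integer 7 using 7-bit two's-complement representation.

7 is non-negative, so write it directly in 7 bits: 0000111.

0000111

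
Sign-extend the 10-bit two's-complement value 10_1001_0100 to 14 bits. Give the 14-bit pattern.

11111010010100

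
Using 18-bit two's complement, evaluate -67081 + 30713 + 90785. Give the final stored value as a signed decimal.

-67081 + 30713 = -36368 (110111000111110000)
-36368 + 90785 = 54417 (001101010010010001)

54417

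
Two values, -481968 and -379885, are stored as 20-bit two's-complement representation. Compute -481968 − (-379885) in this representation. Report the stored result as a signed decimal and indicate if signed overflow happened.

-102083; no overflow

-481968 → 10001010010101010000
-379885 → 10100011010000010011
Subtract via negate-and-add: invert 10100011010000010011 + 1 = 01011100101111101101 (i.e. 379885).
  10001010010101010000
+ 01011100101111101101
= 11100111000100111101
Result 11100111000100111101: MSB = 1 → 946493 − 1048576 = -102083.
Addends (after negating the subtrahend) have opposite signs, so signed overflow cannot occur.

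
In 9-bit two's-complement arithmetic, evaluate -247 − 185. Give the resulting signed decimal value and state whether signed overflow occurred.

-247 → 100001001
185 → 010111001
Subtract via negate-and-add: invert 010111001 + 1 = 101000111 (i.e. -185).
  100001001
+ 101000111
= 001010000  (discard carry-out 1)
Result 001010000: MSB = 0 → value 80.
Both addends (after negating the subtrahend) are negative but the stored result is non-negative: signed overflow. The true value -247 − 185 = -432 lies outside [-256, 255].

80; overflow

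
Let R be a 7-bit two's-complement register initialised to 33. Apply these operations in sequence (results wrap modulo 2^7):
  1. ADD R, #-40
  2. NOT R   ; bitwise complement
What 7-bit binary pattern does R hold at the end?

Start: R = 33 = 0100001.
R = 33 + (-40) = -7 = 1111001
R = NOT 1111001 = 0000110 = 6

0000110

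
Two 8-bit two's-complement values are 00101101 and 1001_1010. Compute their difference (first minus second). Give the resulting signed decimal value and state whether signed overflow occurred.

-109; overflow

00101101 = 45 (signed)
1001_1010 → 10011010 = -102 (signed)
Subtract via negate-and-add: invert 10011010 + 1 = 01100110 (i.e. 102).
  00101101
+ 01100110
= 10010011
Result 10010011: MSB = 1 → 147 − 256 = -109.
Both addends (after negating the subtrahend) are non-negative but the stored result is negative: signed overflow. The true value 45 − (-102) = 147 lies outside [-128, 127].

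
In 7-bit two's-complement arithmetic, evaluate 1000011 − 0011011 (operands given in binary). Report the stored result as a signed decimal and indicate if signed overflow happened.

1000011 = -61 (signed)
0011011 = 27 (signed)
Subtract via negate-and-add: invert 0011011 + 1 = 1100101 (i.e. -27).
  1000011
+ 1100101
= 0101000  (discard carry-out 1)
Result 0101000: MSB = 0 → value 40.
Both addends (after negating the subtrahend) are negative but the stored result is non-negative: signed overflow. The true value -61 − 27 = -88 lies outside [-64, 63].

40; overflow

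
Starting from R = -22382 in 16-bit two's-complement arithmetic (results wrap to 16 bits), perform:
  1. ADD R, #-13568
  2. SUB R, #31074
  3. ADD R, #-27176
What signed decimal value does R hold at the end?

Start: R = -22382 = 1010100010010010.
R = -22382 + (-13568) = -35950; wraps to 29586 = 0111001110010010
R = 29586 − 31074 = -1488 = 1111101000110000
R = -1488 + (-27176) = -28664 = 1001000000001000

-28664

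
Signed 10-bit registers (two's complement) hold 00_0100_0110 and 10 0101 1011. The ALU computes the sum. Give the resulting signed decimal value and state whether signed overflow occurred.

00_0100_0110 → 0001000110 = 70 (signed)
10 0101 1011 → 1001011011 = -421 (signed)
  0001000110
+ 1001011011
= 1010100001
Result 1010100001: MSB = 1 → 673 − 1024 = -351.
Addends have opposite signs, so signed overflow cannot occur.

-351; no overflow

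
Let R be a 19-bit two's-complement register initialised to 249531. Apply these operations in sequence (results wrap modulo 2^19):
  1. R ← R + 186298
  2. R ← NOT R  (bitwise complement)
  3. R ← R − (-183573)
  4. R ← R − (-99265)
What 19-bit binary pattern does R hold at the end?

1011010101001100000

Start: R = 249531 = 0111100111010111011.
R = 249531 + 186298 = 435829; wraps to -88459 = 1101010011001110101
R = NOT 1101010011001110101 = 0010101100110001010 = 88458
R = 88458 − (-183573) = 272031; wraps to -252257 = 1000010011010011111
R = -252257 − (-99265) = -152992 = 1011010101001100000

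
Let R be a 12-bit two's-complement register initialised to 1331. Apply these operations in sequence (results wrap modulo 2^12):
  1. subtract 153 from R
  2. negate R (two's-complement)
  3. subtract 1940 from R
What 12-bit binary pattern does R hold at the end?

001111010010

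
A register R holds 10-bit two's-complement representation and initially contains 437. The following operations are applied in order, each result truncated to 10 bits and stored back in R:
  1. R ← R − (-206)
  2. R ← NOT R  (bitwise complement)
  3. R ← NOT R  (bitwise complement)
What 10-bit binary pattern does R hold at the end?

1010000011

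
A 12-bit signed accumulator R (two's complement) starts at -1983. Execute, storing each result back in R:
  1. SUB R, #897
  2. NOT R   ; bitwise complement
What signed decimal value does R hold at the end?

Start: R = -1983 = 100001000001.
R = -1983 − 897 = -2880; wraps to 1216 = 010011000000
R = NOT 010011000000 = 101100111111 = -1217

-1217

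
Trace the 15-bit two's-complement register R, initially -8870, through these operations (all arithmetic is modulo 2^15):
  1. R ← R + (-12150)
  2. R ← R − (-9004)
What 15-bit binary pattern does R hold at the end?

101000100010000

Start: R = -8870 = 101110101011010.
R = -8870 + (-12150) = -21020; wraps to 11748 = 010110111100100
R = 11748 − (-9004) = 20752; wraps to -12016 = 101000100010000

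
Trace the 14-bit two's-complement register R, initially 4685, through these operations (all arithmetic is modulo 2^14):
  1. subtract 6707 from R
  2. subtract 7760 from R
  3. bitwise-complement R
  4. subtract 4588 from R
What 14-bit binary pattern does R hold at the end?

Start: R = 4685 = 01001001001101.
R = 4685 − 6707 = -2022 = 11100000011010
R = -2022 − 7760 = -9782; wraps to 6602 = 01100111001010
R = NOT 01100111001010 = 10011000110101 = -6603
R = -6603 − 4588 = -11191; wraps to 5193 = 01010001001001

01010001001001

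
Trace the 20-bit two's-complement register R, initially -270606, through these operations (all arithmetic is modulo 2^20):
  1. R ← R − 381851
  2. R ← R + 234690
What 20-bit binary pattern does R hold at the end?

Start: R = -270606 = 10111101111011110010.
R = -270606 − 381851 = -652457; wraps to 396119 = 01100000101101010111
R = 396119 + 234690 = 630809; wraps to -417767 = 10011010000000011001

10011010000000011001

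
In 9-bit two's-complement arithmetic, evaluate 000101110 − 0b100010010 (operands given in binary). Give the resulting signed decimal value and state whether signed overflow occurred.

-228; overflow

000101110 = 46 (signed)
0b100010010 → 100010010 = -238 (signed)
Subtract via negate-and-add: invert 100010010 + 1 = 011101110 (i.e. 238).
  000101110
+ 011101110
= 100011100
Result 100011100: MSB = 1 → 284 − 512 = -228.
Both addends (after negating the subtrahend) are non-negative but the stored result is negative: signed overflow. The true value 46 − (-238) = 284 lies outside [-256, 255].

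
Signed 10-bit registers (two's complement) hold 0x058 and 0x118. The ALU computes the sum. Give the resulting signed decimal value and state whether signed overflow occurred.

0x058 = 0001011000 = 88 (signed)
0x118 = 0100011000 = 280 (signed)
  0001011000
+ 0100011000
= 0101110000
Result 0101110000: MSB = 0 → value 368.
Both addends are non-negative and so is the stored result: no signed overflow.

368; no overflow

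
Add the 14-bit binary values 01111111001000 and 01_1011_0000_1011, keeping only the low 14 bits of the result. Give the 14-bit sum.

11101011010011

  01111111001000
+ 01101100001011
= 11101011010011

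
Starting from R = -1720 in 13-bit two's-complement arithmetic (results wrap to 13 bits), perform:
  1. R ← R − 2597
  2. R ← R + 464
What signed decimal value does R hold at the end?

-3853

Start: R = -1720 = 1100101001000.
R = -1720 − 2597 = -4317; wraps to 3875 = 0111100100011
R = 3875 + 464 = 4339; wraps to -3853 = 1000011110011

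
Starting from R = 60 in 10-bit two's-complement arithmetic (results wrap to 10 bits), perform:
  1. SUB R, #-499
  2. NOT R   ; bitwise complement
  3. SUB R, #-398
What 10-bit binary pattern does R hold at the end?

1101011110

Start: R = 60 = 0000111100.
R = 60 − (-499) = 559; wraps to -465 = 1000101111
R = NOT 1000101111 = 0111010000 = 464
R = 464 − (-398) = 862; wraps to -162 = 1101011110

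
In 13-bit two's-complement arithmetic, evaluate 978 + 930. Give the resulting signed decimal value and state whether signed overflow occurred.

1908; no overflow

978 → 0001111010010
930 → 0001110100010
  0001111010010
+ 0001110100010
= 0011101110100
Result 0011101110100: MSB = 0 → value 1908.
Both addends are non-negative and so is the stored result: no signed overflow.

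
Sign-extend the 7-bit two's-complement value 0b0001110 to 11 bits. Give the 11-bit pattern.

00000001110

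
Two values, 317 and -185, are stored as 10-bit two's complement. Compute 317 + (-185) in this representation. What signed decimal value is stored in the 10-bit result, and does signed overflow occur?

317 → 0100111101
-185 → 1101000111
  0100111101
+ 1101000111
= 0010000100  (discard carry-out 1)
Result 0010000100: MSB = 0 → value 132.
Addends have opposite signs, so signed overflow cannot occur.

132; no overflow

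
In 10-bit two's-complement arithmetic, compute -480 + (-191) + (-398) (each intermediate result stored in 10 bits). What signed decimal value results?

-45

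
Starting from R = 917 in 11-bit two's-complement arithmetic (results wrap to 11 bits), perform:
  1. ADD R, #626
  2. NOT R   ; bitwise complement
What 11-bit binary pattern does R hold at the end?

Start: R = 917 = 01110010101.
R = 917 + 626 = 1543; wraps to -505 = 11000000111
R = NOT 11000000111 = 00111111000 = 504

00111111000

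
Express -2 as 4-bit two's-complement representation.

1110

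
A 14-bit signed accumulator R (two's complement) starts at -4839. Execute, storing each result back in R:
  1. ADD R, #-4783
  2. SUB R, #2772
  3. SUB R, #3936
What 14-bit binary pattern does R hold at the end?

00000000110110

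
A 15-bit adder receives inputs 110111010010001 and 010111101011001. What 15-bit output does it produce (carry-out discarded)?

  110111010010001
+ 010111101011001
= 001110111101010  (discard carry-out 1)

001110111101010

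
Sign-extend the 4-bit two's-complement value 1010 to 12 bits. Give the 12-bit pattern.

111111111010

MSB of 1010 is 1; replicate it into the new high bits.
11111111|1010 → 111111111010 (still -6).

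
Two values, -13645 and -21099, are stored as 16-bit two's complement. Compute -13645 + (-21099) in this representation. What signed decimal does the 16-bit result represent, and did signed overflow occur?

30792; overflow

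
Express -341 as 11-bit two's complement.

11010101011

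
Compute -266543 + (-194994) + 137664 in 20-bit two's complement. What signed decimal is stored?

-266543 + (-194994) = -461537 (10001111010100011111)
-461537 + 137664 = -323873 (10110000111011011111)

-323873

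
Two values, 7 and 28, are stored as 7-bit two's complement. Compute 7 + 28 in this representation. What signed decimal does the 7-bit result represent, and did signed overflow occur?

35; no overflow

7 → 0000111
28 → 0011100
  0000111
+ 0011100
= 0100011
Result 0100011: MSB = 0 → value 35.
Both addends are non-negative and so is the stored result: no signed overflow.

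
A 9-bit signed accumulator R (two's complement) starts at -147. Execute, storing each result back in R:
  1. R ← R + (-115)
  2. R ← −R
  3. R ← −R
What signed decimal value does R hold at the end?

250

Start: R = -147 = 101101101.
R = -147 + (-115) = -262; wraps to 250 = 011111010
R = −(250) = -250 = 100000110
R = −(-250) = 250 = 011111010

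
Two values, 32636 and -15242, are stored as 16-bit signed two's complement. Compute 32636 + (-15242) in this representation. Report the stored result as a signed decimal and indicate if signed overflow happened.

17394; no overflow

32636 → 0111111101111100
-15242 → 1100010001110110
  0111111101111100
+ 1100010001110110
= 0100001111110010  (discard carry-out 1)
Result 0100001111110010: MSB = 0 → value 17394.
Addends have opposite signs, so signed overflow cannot occur.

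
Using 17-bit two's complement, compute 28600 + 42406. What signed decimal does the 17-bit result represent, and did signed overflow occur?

28600 → 00110111110111000
42406 → 01010010110100110
  00110111110111000
+ 01010010110100110
= 10001010101011110
Result 10001010101011110: MSB = 1 → 71006 − 131072 = -60066.
Both addends are non-negative but the stored result is negative: signed overflow. The true value 28600 + 42406 = 71006 lies outside [-65536, 65535].

-60066; overflow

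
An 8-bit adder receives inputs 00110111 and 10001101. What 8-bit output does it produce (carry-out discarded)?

  00110111
+ 10001101
= 11000100

11000100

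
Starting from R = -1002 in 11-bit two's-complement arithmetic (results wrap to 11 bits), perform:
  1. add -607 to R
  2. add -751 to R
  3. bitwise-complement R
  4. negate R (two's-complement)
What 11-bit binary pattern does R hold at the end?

11011001001

Start: R = -1002 = 10000010110.
R = -1002 + (-607) = -1609; wraps to 439 = 00110110111
R = 439 + (-751) = -312 = 11011001000
R = NOT 11011001000 = 00100110111 = 311
R = −(311) = -311 = 11011001001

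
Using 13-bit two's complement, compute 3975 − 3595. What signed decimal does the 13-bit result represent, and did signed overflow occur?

380; no overflow

3975 → 0111110000111
3595 → 0111000001011
Subtract via negate-and-add: invert 0111000001011 + 1 = 1000111110101 (i.e. -3595).
  0111110000111
+ 1000111110101
= 0000101111100  (discard carry-out 1)
Result 0000101111100: MSB = 0 → value 380.
Addends (after negating the subtrahend) have opposite signs, so signed overflow cannot occur.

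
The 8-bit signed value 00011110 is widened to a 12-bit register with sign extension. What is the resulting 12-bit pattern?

MSB of 00011110 is 0; replicate it into the new high bits.
0000|00011110 → 000000011110 (still 30).

000000011110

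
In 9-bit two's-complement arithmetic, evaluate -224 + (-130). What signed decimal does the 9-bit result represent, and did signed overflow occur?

158; overflow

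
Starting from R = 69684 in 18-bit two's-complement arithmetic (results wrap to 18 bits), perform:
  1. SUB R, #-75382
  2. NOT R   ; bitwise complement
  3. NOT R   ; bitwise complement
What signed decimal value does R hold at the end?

-117078

Start: R = 69684 = 010001000000110100.
R = 69684 − (-75382) = 145066; wraps to -117078 = 100011011010101010
R = NOT 100011011010101010 = 011100100101010101 = 117077
R = NOT 011100100101010101 = 100011011010101010 = -117078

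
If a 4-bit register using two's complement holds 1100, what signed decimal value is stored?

-4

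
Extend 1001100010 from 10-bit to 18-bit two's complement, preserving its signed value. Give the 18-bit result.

111111111001100010

MSB of 1001100010 is 1; replicate it into the new high bits.
11111111|1001100010 → 111111111001100010 (still -414).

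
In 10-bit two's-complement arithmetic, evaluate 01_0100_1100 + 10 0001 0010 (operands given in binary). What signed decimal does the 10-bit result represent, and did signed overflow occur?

-162; no overflow

01_0100_1100 → 0101001100 = 332 (signed)
10 0001 0010 → 1000010010 = -494 (signed)
  0101001100
+ 1000010010
= 1101011110
Result 1101011110: MSB = 1 → 862 − 1024 = -162.
Addends have opposite signs, so signed overflow cannot occur.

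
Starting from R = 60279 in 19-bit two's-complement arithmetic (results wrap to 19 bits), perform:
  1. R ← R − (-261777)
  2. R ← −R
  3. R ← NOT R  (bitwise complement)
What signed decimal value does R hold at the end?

Start: R = 60279 = 0001110101101110111.
R = 60279 − (-261777) = 322056; wraps to -202232 = 1001110101000001000
R = −(-202232) = 202232 = 0110001010111111000
R = NOT 0110001010111111000 = 1001110101000000111 = -202233

-202233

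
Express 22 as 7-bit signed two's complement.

0010110

22 is non-negative, so write it directly in 7 bits: 0010110.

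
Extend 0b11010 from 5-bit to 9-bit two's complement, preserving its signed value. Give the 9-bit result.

MSB of 11010 is 1; replicate it into the new high bits.
1111|11010 → 111111010 (still -6).

111111010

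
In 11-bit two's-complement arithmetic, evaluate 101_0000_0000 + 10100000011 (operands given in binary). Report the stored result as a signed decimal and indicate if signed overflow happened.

515; overflow

101_0000_0000 → 10100000000 = -768 (signed)
10100000011 = -765 (signed)
  10100000000
+ 10100000011
= 01000000011  (discard carry-out 1)
Result 01000000011: MSB = 0 → value 515.
Both addends are negative but the stored result is non-negative: signed overflow. The true value -768 + (-765) = -1533 lies outside [-1024, 1023].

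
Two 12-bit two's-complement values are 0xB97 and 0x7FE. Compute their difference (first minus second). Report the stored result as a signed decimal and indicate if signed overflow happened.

921; overflow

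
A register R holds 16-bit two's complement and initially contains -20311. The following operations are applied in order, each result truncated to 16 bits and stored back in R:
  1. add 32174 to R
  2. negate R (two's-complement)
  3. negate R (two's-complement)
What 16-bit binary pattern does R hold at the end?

0010111001010111

Start: R = -20311 = 1011000010101001.
R = -20311 + 32174 = 11863 = 0010111001010111
R = −(11863) = -11863 = 1101000110101001
R = −(-11863) = 11863 = 0010111001010111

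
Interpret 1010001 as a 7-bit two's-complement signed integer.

MSB is 1, so the value is negative.
Unsigned reading: 81. Subtract 2^7 = 128: 81 − 128 = -47.

-47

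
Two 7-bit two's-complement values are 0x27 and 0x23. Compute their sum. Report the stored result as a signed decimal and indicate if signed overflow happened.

-54; overflow

0x27 = 0100111 = 39 (signed)
0x23 = 0100011 = 35 (signed)
  0100111
+ 0100011
= 1001010
Result 1001010: MSB = 1 → 74 − 128 = -54.
Both addends are non-negative but the stored result is negative: signed overflow. The true value 39 + 35 = 74 lies outside [-64, 63].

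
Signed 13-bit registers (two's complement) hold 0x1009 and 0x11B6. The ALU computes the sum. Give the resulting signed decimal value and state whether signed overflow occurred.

447; overflow

0x1009 = 1000000001001 = -4087 (signed)
0x11B6 = 1000110110110 = -3658 (signed)
  1000000001001
+ 1000110110110
= 0000110111111  (discard carry-out 1)
Result 0000110111111: MSB = 0 → value 447.
Both addends are negative but the stored result is non-negative: signed overflow. The true value -4087 + (-3658) = -7745 lies outside [-4096, 4095].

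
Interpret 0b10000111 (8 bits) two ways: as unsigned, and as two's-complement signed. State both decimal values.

Unsigned: 10000111 = 135.
Signed: MSB=1 → 135 − 256 = -121.

unsigned = 135, signed = -121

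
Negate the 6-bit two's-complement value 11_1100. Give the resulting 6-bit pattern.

000100

Invert: 000011. Add 1: 000100.
Check: 111100 = -4, 000100 = 4.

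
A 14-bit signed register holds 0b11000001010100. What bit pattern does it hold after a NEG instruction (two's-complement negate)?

Invert: 00111110101011. Add 1: 00111110101100.

00111110101100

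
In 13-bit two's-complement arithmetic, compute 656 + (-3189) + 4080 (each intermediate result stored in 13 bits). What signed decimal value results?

1547

656 + (-3189) = -2533 (1011000011011)
-2533 + 4080 = 1547 (0011000001011)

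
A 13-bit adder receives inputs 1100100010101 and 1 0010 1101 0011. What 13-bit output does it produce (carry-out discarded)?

  1100100010101
+ 1001011010011
= 0101111101000  (discard carry-out 1)

0101111101000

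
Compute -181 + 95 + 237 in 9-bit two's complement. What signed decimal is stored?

-181 + 95 = -86 (110101010)
-86 + 237 = 151 (010010111)

151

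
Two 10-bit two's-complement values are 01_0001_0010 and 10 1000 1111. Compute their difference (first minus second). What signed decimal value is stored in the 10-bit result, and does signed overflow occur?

-381; overflow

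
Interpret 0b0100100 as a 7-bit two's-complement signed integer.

36

MSB is 0, so the value is non-negative: 0100100 = 36.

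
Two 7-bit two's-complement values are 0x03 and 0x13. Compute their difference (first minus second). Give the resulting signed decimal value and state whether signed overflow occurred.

-16; no overflow

0x03 = 0000011 = 3 (signed)
0x13 = 0010011 = 19 (signed)
Subtract via negate-and-add: invert 0010011 + 1 = 1101101 (i.e. -19).
  0000011
+ 1101101
= 1110000
Result 1110000: MSB = 1 → 112 − 128 = -16.
Addends (after negating the subtrahend) have opposite signs, so signed overflow cannot occur.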